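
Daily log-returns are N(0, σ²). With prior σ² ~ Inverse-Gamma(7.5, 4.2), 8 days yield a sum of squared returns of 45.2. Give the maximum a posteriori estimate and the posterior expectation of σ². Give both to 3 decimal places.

MAP = 2.144; posterior mean = 2.552

Posterior: Inverse-Gamma(shape = 7.5+8/2 = 11.5, scale = 4.2+45.2/2 = 26.8).
Mode = β/(α+1) = 26.8/12.5 = 2.144.
Mean = β/(α−1) = 26.8/10.5 = 2.552.
Mean > mode: the posterior has a right tail.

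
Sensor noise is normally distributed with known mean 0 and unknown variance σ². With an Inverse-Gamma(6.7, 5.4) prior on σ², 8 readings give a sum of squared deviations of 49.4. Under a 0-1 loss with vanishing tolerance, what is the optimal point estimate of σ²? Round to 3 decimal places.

Posterior: Inverse-Gamma(shape = 6.7+8/2 = 10.7, scale = 5.4+49.4/2 = 30.1).
Mode = β/(α+1) = 30.1/11.7 = 2.573.
Mean = β/(α−1) = 30.1/9.7 = 3.103.
This is the posterior mode — the MAP estimate.

2.573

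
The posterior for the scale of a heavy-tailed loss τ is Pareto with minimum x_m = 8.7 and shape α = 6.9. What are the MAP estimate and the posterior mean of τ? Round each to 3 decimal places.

τ_MAP = 8.700, E[τ|data] = 10.175

The Pareto density is strictly decreasing on [x_m, ∞), so the mode is x_m = 8.700.
Mean = α·x_m/(α−1) = 6.9·8.7/5.9 = 10.175.
The posterior is right-skewed, so the mean exceeds the mode.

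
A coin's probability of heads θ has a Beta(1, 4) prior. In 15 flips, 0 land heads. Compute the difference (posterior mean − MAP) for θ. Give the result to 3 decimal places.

0.050

Posterior: Beta(1+0, 4+15) = Beta(1, 19).
Since α = 1 ≤ 1 and β > 1, the Beta density is monotone decreasing on [0,1]; the mode is at 0.
Mean = 1/(1+19) = 0.050.
Difference = 0.050 − 0.000 = 0.050.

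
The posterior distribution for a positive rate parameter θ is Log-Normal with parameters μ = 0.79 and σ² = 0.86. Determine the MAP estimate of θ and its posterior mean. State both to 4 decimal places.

Mode = exp(μ − σ²) = exp(-0.07) = 0.9324.
Mean = exp(μ + σ²/2) = exp(1.220) = 3.3872.
The mean is pulled above the mode by the posterior's right skew.

θ_MAP = 0.9324, E[θ|data] = 3.3872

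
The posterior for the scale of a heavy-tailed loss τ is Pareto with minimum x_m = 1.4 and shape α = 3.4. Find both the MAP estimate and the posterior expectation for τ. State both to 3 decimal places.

The Pareto density is strictly decreasing on [x_m, ∞), so the mode is x_m = 1.400.
Mean = α·x_m/(α−1) = 3.4·1.4/2.4 = 1.983.

MAP: 1.400. Posterior mean: 1.983.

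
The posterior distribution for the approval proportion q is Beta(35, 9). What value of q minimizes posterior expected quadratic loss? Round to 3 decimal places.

Mode = (35−1)/(35+9−2) = 34/42 = 0.810.
Mean = 35/(35+9) = 35/44 = 0.795.
Quadratic loss ⇒ the optimal estimator is the posterior mean.

0.795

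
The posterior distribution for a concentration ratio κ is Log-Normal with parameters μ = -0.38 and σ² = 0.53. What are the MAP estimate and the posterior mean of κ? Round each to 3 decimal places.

MAP = 0.403, posterior mean = 0.891

Mode = exp(μ − σ²) = exp(-0.91) = 0.403.
Mean = exp(μ + σ²/2) = exp(-0.115) = 0.891.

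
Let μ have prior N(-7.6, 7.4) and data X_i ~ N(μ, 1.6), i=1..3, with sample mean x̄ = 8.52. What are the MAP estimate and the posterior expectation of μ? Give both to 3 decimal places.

Posterior for μ is Normal. Precision-weighted mean: (1/7.4·-7.6 + 3/1.6·8.52) / (1/7.4 + 3/1.6) = 7.436.
A Normal posterior is symmetric, so mode = mean.

MAP = 7.436, posterior mean = 7.436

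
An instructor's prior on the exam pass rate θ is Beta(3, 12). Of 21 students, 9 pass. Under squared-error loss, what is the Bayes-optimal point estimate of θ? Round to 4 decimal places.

0.3333

Posterior: Beta(3+9, 12+12) = Beta(12, 24).
Mode = (12−1)/(12+24−2) = 11/34 = 0.3235.
Mean = 12/(12+24) = 12/36 = 0.3333.
Squared-error loss ⇒ the optimal estimator is the posterior mean.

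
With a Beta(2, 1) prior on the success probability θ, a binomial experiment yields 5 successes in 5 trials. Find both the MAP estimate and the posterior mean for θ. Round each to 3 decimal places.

Posterior: Beta(2+5, 1+0) = Beta(7, 1).
Since β = 1 ≤ 1 and α > 1, the Beta density is monotone increasing on [0,1]; the mode is at 1.
Mean = 7/(7+1) = 0.875.

θ_MAP = 1.000, E[θ|data] = 0.875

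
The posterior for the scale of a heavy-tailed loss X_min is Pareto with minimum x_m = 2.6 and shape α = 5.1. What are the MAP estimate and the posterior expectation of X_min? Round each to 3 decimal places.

MAP estimate = 2.600, posterior expectation = 3.234

The Pareto density is strictly decreasing on [x_m, ∞), so the mode is x_m = 2.600.
Mean = α·x_m/(α−1) = 5.1·2.6/4.1 = 3.234.
The mean is pulled above the mode by the posterior's right skew.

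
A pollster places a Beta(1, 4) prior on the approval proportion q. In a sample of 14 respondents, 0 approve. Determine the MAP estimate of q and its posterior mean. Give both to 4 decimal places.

q_MAP = 0.0000, E[q|data] = 0.0526

Posterior: Beta(1+0, 4+14) = Beta(1, 18).
Since α = 1 ≤ 1 and β > 1, the Beta density is monotone decreasing on [0,1]; the mode is at 0.
Mean = 1/(1+18) = 0.0526.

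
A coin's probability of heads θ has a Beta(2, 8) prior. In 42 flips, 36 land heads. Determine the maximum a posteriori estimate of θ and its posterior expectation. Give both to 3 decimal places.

maximum a posteriori estimate = 0.740, posterior expectation = 0.731

Posterior: Beta(2+36, 8+6) = Beta(38, 14).
Mode = (38−1)/(38+14−2) = 37/50 = 0.740.
Mean = 38/(38+14) = 38/52 = 0.731.
The posterior is left-skewed, so the mode exceeds the mean.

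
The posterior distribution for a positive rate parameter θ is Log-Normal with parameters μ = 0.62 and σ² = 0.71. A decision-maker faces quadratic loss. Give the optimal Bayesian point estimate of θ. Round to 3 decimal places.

Mode = exp(μ − σ²) = exp(-0.09) = 0.914.
Mean = exp(μ + σ²/2) = exp(0.975) = 2.651.
Quadratic loss ⇒ the optimal estimator is the posterior mean.

2.651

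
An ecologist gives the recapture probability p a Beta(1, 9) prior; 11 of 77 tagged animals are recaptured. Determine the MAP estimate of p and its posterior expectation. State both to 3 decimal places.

MAP estimate = 0.129, posterior expectation = 0.138

Posterior: Beta(1+11, 9+66) = Beta(12, 75).
Mode = (12−1)/(12+75−2) = 11/85 = 0.129.
Mean = 12/(12+75) = 12/87 = 0.138.
The posterior is right-skewed, so the mean exceeds the mode.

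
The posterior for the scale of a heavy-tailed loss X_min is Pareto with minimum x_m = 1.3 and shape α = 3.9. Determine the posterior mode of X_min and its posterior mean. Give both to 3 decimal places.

The Pareto density is strictly decreasing on [x_m, ∞), so the mode is x_m = 1.300.
Mean = α·x_m/(α−1) = 3.9·1.3/2.9 = 1.748.

posterior mode = 1.300, posterior mean = 1.748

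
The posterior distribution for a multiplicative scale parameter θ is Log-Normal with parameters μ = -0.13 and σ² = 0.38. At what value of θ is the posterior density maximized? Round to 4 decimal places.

0.6005

Mode = exp(μ − σ²) = exp(-0.51) = 0.6005.
Mean = exp(μ + σ²/2) = exp(0.060) = 1.0618.
This is the posterior mode — the MAP estimate.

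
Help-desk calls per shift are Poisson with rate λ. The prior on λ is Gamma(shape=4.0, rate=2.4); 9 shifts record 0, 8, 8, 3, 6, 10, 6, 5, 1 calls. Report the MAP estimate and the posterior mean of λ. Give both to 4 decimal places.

Σ counts = 47. Posterior: Gamma(shape = 4.0+47 = 51.0, rate = 2.4+9 = 11.4).
Mode = (α−1)/β = 50.0/11.4 = 4.3860.
Mean = α/β = 51.0/11.4 = 4.4737.

MAP = 4.3860, posterior mean = 4.4737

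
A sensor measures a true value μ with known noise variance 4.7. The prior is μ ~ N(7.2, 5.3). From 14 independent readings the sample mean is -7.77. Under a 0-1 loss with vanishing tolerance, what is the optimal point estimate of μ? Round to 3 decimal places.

Posterior for μ is Normal. Precision-weighted mean: (1/5.3·7.2 + 14/4.7·-7.77) / (1/5.3 + 14/4.7) = -6.878.
A Normal posterior is symmetric, so mode = mean.
This is the posterior mode — the MAP estimate.

-6.878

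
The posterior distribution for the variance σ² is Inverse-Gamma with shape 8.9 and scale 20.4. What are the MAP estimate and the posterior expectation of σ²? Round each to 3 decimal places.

MAP estimate = 2.061, posterior expectation = 2.582

Mode = β/(α+1) = 20.4/9.9 = 2.061.
Mean = β/(α−1) = 20.4/7.9 = 2.582.
Mean > mode: the posterior has a right tail.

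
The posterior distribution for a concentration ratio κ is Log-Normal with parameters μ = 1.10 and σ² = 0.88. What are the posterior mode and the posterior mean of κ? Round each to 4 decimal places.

Mode = exp(μ − σ²) = exp(0.22) = 1.2461.
Mean = exp(μ + σ²/2) = exp(1.540) = 4.6646.
The mean is pulled above the mode by the posterior's right skew.

posterior mode = 1.2461, posterior mean = 4.6646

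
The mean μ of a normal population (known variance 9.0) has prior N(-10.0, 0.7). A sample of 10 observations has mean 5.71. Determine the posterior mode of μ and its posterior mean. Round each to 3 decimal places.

Posterior for μ is Normal. Precision-weighted mean: (1/0.7·-10.0 + 10/9.0·5.71) / (1/0.7 + 10/9.0) = -3.127.
A Normal posterior is symmetric, so mode = mean.

MAP: -3.127. Posterior mean: -3.127.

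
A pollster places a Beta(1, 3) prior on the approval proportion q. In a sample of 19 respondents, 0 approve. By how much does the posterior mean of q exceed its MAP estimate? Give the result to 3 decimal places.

0.043

Posterior: Beta(1+0, 3+19) = Beta(1, 22).
Since α = 1 ≤ 1 and β > 1, the Beta density is monotone decreasing on [0,1]; the mode is at 0.
Mean = 1/(1+22) = 0.043.
Difference = 0.043 − 0.000 = 0.043.
Right-skewed posterior ⇒ mode < mean.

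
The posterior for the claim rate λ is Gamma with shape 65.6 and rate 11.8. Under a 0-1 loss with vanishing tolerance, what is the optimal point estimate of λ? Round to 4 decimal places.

Mode = (α−1)/β = 64.6/11.8 = 5.4746.
Mean = α/β = 65.6/11.8 = 5.5593.
This is the posterior mode — the MAP estimate.

5.4746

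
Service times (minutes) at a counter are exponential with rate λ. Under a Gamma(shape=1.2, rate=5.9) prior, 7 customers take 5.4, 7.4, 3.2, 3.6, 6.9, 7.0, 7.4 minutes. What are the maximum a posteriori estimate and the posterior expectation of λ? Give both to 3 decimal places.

Σ times = 40.9. Posterior: Gamma(shape = 1.2+7 = 8.2, rate = 5.9+40.9 = 46.8).
Mode = (α−1)/β = 7.2/46.8 = 0.154.
Mean = α/β = 8.2/46.8 = 0.175.

MAP: 0.154. Posterior mean: 0.175.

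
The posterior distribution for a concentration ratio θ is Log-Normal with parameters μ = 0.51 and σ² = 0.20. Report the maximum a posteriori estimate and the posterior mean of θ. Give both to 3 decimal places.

θ_MAP = 1.363, E[θ|data] = 1.840

Mode = exp(μ − σ²) = exp(0.31) = 1.363.
Mean = exp(μ + σ²/2) = exp(0.610) = 1.840.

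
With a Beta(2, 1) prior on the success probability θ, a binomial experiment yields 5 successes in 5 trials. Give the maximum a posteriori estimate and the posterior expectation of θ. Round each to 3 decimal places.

Posterior: Beta(2+5, 1+0) = Beta(7, 1).
Since β = 1 ≤ 1 and α > 1, the Beta density is monotone increasing on [0,1]; the mode is at 1.
Mean = 7/(7+1) = 0.875.
The posterior is left-skewed, so the mode exceeds the mean.

maximum a posteriori estimate = 1.000, posterior expectation = 0.875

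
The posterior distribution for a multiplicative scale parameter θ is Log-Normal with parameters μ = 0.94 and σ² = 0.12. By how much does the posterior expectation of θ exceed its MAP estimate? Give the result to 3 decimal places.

Mode = exp(μ − σ²) = exp(0.82) = 2.270.
Mean = exp(μ + σ²/2) = exp(1.000) = 2.718.
Difference = 2.718 − 2.270 = 0.448.
The posterior is right-skewed, so the mean exceeds the mode.

0.448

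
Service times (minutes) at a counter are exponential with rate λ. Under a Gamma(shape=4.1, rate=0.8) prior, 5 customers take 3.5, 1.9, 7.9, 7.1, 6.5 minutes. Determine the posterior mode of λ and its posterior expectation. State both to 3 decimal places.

Σ times = 26.9. Posterior: Gamma(shape = 4.1+5 = 9.1, rate = 0.8+26.9 = 27.7).
Mode = (α−1)/β = 8.1/27.7 = 0.292.
Mean = α/β = 9.1/27.7 = 0.329.

λ_MAP = 0.292, E[λ|data] = 0.329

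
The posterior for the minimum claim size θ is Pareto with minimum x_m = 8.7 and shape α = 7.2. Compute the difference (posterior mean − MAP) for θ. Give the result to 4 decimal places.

1.4032

The Pareto density is strictly decreasing on [x_m, ∞), so the mode is x_m = 8.7000.
Mean = α·x_m/(α−1) = 7.2·8.7/6.2 = 10.1032.
Difference = 10.1032 − 8.7000 = 1.4032.
Mean > mode: the posterior has a right tail.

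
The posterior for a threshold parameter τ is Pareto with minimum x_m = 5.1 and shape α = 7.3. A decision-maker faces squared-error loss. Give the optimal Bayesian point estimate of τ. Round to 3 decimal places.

5.910

The Pareto density is strictly decreasing on [x_m, ∞), so the mode is x_m = 5.100.
Mean = α·x_m/(α−1) = 7.3·5.1/6.3 = 5.910.
Squared-error loss ⇒ the optimal estimator is the posterior mean.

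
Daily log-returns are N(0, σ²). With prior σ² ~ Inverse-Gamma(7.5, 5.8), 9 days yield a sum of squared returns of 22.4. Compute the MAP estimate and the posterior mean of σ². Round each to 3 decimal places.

MAP = 1.308, posterior mean = 1.545

Posterior: Inverse-Gamma(shape = 7.5+9/2 = 12.0, scale = 5.8+22.4/2 = 17.0).
Mode = β/(α+1) = 17.0/13.0 = 1.308.
Mean = β/(α−1) = 17.0/11.0 = 1.545.
Right-skewed posterior ⇒ mode < mean.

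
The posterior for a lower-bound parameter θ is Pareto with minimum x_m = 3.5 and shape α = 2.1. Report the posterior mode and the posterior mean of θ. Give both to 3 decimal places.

The Pareto density is strictly decreasing on [x_m, ∞), so the mode is x_m = 3.500.
Mean = α·x_m/(α−1) = 2.1·3.5/1.1 = 6.682.
The mean is pulled above the mode by the posterior's right skew.

MAP = 3.500; posterior mean = 6.682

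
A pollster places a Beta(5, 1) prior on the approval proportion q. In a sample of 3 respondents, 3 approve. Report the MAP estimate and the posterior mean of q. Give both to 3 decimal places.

Posterior: Beta(5+3, 1+0) = Beta(8, 1).
Since β = 1 ≤ 1 and α > 1, the Beta density is monotone increasing on [0,1]; the mode is at 1.
Mean = 8/(8+1) = 0.889.

MAP: 1.000. Posterior mean: 0.889.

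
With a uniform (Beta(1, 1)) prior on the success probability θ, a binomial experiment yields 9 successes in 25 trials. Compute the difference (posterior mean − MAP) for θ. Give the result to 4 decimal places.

Posterior: Beta(1+9, 1+16) = Beta(10, 17).
Mode = (10−1)/(10+17−2) = 9/25 = 0.3600.
With a flat prior the MAP equals the MLE, 9/25.
Mean = 10/(10+17) = 10/27 = 0.3704.
Difference = 0.3704 − 0.3600 = 0.0104.
Right-skewed posterior ⇒ mode < mean.

0.0104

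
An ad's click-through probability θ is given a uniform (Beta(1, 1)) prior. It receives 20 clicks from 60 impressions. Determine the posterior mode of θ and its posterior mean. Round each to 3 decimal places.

MAP = 0.333, posterior mean = 0.339

Posterior: Beta(1+20, 1+40) = Beta(21, 41).
Mode = (21−1)/(21+41−2) = 20/60 = 0.333.
With a flat prior the MAP equals the MLE, 20/60.
Mean = 21/(21+41) = 21/62 = 0.339.
The posterior is right-skewed, so the mean exceeds the mode.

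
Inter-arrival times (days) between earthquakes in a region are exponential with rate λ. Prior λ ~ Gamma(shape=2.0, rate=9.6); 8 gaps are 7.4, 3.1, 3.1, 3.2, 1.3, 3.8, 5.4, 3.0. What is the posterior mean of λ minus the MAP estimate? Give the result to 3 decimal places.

0.025

Σ times = 30.3. Posterior: Gamma(shape = 2.0+8 = 10.0, rate = 9.6+30.3 = 39.9).
Mode = (α−1)/β = 9.0/39.9 = 0.226.
Mean = α/β = 10.0/39.9 = 0.251.
Difference = 0.251 − 0.226 = 0.025.
The mean is pulled above the mode by the posterior's right skew.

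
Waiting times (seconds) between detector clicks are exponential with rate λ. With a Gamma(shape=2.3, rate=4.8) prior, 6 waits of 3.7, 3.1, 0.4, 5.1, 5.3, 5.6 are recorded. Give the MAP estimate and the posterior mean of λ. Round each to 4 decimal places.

MAP = 0.2607; posterior mean = 0.2964

Σ times = 23.2. Posterior: Gamma(shape = 2.3+6 = 8.3, rate = 4.8+23.2 = 28.0).
Mode = (α−1)/β = 7.3/28.0 = 0.2607.
Mean = α/β = 8.3/28.0 = 0.2964.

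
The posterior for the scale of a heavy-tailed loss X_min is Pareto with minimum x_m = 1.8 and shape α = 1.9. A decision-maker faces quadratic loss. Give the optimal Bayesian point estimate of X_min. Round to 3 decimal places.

3.800

The Pareto density is strictly decreasing on [x_m, ∞), so the mode is x_m = 1.800.
Mean = α·x_m/(α−1) = 1.9·1.8/0.9 = 3.800.
Quadratic loss ⇒ the optimal estimator is the posterior mean.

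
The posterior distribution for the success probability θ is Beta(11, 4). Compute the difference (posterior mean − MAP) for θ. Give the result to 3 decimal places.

-0.036

Mode = (11−1)/(11+4−2) = 10/13 = 0.769.
Mean = 11/(11+4) = 11/15 = 0.733.
Difference = 0.733 − 0.769 = -0.036.
The posterior is left-skewed, so the mode exceeds the mean.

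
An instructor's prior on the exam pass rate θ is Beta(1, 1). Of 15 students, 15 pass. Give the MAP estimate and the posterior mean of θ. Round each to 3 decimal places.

Posterior: Beta(1+15, 1+0) = Beta(16, 1).
Since β = 1 ≤ 1 and α > 1, the Beta density is monotone increasing on [0,1]; the mode is at 1.
Mean = 16/(16+1) = 0.941.
The posterior is left-skewed, so the mode exceeds the mean.

MAP: 1.000. Posterior mean: 0.941.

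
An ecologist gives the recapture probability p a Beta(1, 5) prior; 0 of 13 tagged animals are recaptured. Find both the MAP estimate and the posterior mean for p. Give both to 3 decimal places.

Posterior: Beta(1+0, 5+13) = Beta(1, 18).
Since α = 1 ≤ 1 and β > 1, the Beta density is monotone decreasing on [0,1]; the mode is at 0.
Mean = 1/(1+18) = 0.053.

MAP: 0.000. Posterior mean: 0.053.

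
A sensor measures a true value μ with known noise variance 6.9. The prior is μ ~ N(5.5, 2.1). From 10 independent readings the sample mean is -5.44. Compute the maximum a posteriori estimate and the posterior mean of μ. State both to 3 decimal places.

μ_MAP = -2.734, E[μ|data] = -2.734

Posterior for μ is Normal. Precision-weighted mean: (1/2.1·5.5 + 10/6.9·-5.44) / (1/2.1 + 10/6.9) = -2.734.
A Normal posterior is symmetric, so mode = mean.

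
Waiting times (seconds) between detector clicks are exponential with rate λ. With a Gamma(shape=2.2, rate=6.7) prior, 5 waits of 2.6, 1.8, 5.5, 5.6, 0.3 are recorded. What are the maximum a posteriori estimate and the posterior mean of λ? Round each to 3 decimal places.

λ_MAP = 0.276, E[λ|data] = 0.320

Σ times = 15.8. Posterior: Gamma(shape = 2.2+5 = 7.2, rate = 6.7+15.8 = 22.5).
Mode = (α−1)/β = 6.2/22.5 = 0.276.
Mean = α/β = 7.2/22.5 = 0.320.
The mean is pulled above the mode by the posterior's right skew.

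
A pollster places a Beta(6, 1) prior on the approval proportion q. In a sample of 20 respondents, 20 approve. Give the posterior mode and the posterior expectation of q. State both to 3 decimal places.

q_MAP = 1.000, E[q|data] = 0.963

Posterior: Beta(6+20, 1+0) = Beta(26, 1).
Since β = 1 ≤ 1 and α > 1, the Beta density is monotone increasing on [0,1]; the mode is at 1.
Mean = 26/(26+1) = 0.963.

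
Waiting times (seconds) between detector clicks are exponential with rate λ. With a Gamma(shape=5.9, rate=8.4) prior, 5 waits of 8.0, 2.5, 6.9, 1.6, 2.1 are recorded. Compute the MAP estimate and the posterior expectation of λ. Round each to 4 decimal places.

Σ times = 21.1. Posterior: Gamma(shape = 5.9+5 = 10.9, rate = 8.4+21.1 = 29.5).
Mode = (α−1)/β = 9.9/29.5 = 0.3356.
Mean = α/β = 10.9/29.5 = 0.3695.
Right-skewed posterior ⇒ mode < mean.

MAP = 0.3356; posterior mean = 0.3695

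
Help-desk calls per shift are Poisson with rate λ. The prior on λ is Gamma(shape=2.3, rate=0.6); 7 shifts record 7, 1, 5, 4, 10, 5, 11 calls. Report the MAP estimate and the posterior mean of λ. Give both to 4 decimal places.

Σ counts = 43. Posterior: Gamma(shape = 2.3+43 = 45.3, rate = 0.6+7 = 7.6).
Mode = (α−1)/β = 44.3/7.6 = 5.8289.
Mean = α/β = 45.3/7.6 = 5.9605.
Mean > mode: the posterior has a right tail.

MAP: 5.8289. Posterior mean: 5.9605.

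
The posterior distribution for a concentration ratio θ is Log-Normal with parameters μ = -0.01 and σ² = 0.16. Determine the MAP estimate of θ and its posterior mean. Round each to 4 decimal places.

Mode = exp(μ − σ²) = exp(-0.17) = 0.8437.
Mean = exp(μ + σ²/2) = exp(0.070) = 1.0725.

MAP: 0.8437. Posterior mean: 1.0725.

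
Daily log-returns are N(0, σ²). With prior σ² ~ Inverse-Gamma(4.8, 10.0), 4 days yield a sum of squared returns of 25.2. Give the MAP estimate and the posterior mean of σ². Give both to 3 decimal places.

Posterior: Inverse-Gamma(shape = 4.8+4/2 = 6.8, scale = 10.0+25.2/2 = 22.6).
Mode = β/(α+1) = 22.6/7.8 = 2.897.
Mean = β/(α−1) = 22.6/5.8 = 3.897.
Right-skewed posterior ⇒ mode < mean.

MAP = 2.897, posterior mean = 3.897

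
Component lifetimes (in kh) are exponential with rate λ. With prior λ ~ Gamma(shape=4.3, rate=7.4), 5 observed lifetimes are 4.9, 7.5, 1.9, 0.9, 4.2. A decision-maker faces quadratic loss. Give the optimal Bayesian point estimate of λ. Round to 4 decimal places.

Σ times = 19.4. Posterior: Gamma(shape = 4.3+5 = 9.3, rate = 7.4+19.4 = 26.8).
Mode = (α−1)/β = 8.3/26.8 = 0.3097.
Mean = α/β = 9.3/26.8 = 0.3470.
Quadratic loss ⇒ the optimal estimator is the posterior mean.

0.3470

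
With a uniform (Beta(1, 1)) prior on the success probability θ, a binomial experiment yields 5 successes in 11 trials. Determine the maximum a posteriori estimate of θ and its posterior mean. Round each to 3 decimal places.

Posterior: Beta(1+5, 1+6) = Beta(6, 7).
Mode = (6−1)/(6+7−2) = 5/11 = 0.455.
With a flat prior the MAP equals the MLE, 5/11.
Mean = 6/(6+7) = 6/13 = 0.462.

MAP = 0.455, posterior mean = 0.462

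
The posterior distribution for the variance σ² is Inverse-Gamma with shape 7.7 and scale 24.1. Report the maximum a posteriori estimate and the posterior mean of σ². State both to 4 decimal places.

σ²_MAP = 2.7701, E[σ²|data] = 3.5970

Mode = β/(α+1) = 24.1/8.7 = 2.7701.
Mean = β/(α−1) = 24.1/6.7 = 3.5970.
The mean is pulled above the mode by the posterior's right skew.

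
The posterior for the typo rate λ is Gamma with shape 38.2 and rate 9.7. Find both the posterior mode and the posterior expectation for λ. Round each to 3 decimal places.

λ_MAP = 3.835, E[λ|data] = 3.938

Mode = (α−1)/β = 37.2/9.7 = 3.835.
Mean = α/β = 38.2/9.7 = 3.938.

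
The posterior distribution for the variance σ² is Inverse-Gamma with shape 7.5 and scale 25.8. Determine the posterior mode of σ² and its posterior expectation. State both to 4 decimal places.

posterior mode = 3.0353, posterior expectation = 3.9692

Mode = β/(α+1) = 25.8/8.5 = 3.0353.
Mean = β/(α−1) = 25.8/6.5 = 3.9692.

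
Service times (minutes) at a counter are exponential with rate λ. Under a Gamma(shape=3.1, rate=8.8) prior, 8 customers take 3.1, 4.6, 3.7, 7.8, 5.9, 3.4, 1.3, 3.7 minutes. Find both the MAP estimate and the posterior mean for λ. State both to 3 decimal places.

Σ times = 33.5. Posterior: Gamma(shape = 3.1+8 = 11.1, rate = 8.8+33.5 = 42.3).
Mode = (α−1)/β = 10.1/42.3 = 0.239.
Mean = α/β = 11.1/42.3 = 0.262.

MAP: 0.239. Posterior mean: 0.262.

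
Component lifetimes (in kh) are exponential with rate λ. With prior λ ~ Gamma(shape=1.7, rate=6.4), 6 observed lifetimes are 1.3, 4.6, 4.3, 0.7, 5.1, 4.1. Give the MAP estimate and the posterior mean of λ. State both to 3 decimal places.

Σ times = 20.1. Posterior: Gamma(shape = 1.7+6 = 7.7, rate = 6.4+20.1 = 26.5).
Mode = (α−1)/β = 6.7/26.5 = 0.253.
Mean = α/β = 7.7/26.5 = 0.291.

MAP = 0.253; posterior mean = 0.291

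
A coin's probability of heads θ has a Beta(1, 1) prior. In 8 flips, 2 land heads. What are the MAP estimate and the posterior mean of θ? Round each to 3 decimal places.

MAP: 0.250. Posterior mean: 0.300.

Posterior: Beta(1+2, 1+6) = Beta(3, 7).
Mode = (3−1)/(3+7−2) = 2/8 = 0.250.
With a flat prior the MAP equals the MLE, 2/8.
Mean = 3/(3+7) = 3/10 = 0.300.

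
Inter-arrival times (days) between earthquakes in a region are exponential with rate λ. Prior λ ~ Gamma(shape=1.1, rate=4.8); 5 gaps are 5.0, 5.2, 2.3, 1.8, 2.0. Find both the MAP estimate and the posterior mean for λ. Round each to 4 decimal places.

Σ times = 16.3. Posterior: Gamma(shape = 1.1+5 = 6.1, rate = 4.8+16.3 = 21.1).
Mode = (α−1)/β = 5.1/21.1 = 0.2417.
Mean = α/β = 6.1/21.1 = 0.2891.

MAP = 0.2417; posterior mean = 0.2891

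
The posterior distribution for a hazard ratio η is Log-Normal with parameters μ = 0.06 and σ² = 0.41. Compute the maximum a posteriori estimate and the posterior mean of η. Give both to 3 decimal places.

η_MAP = 0.705, E[η|data] = 1.303

Mode = exp(μ − σ²) = exp(-0.35) = 0.705.
Mean = exp(μ + σ²/2) = exp(0.265) = 1.303.
Mean > mode: the posterior has a right tail.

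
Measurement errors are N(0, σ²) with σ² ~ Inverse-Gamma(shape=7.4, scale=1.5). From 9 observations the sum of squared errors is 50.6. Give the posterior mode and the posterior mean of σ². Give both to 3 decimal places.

Posterior: Inverse-Gamma(shape = 7.4+9/2 = 11.9, scale = 1.5+50.6/2 = 26.8).
Mode = β/(α+1) = 26.8/12.9 = 2.078.
Mean = β/(α−1) = 26.8/10.9 = 2.459.
The posterior is right-skewed, so the mean exceeds the mode.

MAP = 2.078; posterior mean = 2.459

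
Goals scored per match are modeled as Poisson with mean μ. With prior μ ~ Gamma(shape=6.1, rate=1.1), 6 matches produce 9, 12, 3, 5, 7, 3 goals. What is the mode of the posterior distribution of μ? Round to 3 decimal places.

6.211

Σ counts = 39. Posterior: Gamma(shape = 6.1+39 = 45.1, rate = 1.1+6 = 7.1).
Mode = (α−1)/β = 44.1/7.1 = 6.211.
Mean = α/β = 45.1/7.1 = 6.352.
This is the posterior mode — the MAP estimate.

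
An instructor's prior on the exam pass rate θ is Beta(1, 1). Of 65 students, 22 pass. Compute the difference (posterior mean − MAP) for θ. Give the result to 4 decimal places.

Posterior: Beta(1+22, 1+43) = Beta(23, 44).
Mode = (23−1)/(23+44−2) = 22/65 = 0.3385.
With a flat prior the MAP equals the MLE, 22/65.
Mean = 23/(23+44) = 23/67 = 0.3433.
Difference = 0.3433 − 0.3385 = 0.0048.
The posterior is right-skewed, so the mean exceeds the mode.

0.0048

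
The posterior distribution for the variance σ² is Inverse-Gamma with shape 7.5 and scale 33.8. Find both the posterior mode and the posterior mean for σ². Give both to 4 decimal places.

MAP = 3.9765, posterior mean = 5.2000

Mode = β/(α+1) = 33.8/8.5 = 3.9765.
Mean = β/(α−1) = 33.8/6.5 = 5.2000.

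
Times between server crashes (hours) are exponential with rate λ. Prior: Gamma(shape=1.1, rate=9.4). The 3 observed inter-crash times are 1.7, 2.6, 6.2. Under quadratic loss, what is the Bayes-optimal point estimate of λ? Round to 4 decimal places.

Σ times = 10.5. Posterior: Gamma(shape = 1.1+3 = 4.1, rate = 9.4+10.5 = 19.9).
Mode = (α−1)/β = 3.1/19.9 = 0.1558.
Mean = α/β = 4.1/19.9 = 0.2060.
Quadratic loss ⇒ the optimal estimator is the posterior mean.

0.2060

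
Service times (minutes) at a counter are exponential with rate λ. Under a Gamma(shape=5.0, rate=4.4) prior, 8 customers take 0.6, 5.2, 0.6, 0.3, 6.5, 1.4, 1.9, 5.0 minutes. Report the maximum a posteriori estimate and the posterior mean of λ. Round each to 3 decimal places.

Σ times = 21.5. Posterior: Gamma(shape = 5.0+8 = 13.0, rate = 4.4+21.5 = 25.9).
Mode = (α−1)/β = 12.0/25.9 = 0.463.
Mean = α/β = 13.0/25.9 = 0.502.

MAP: 0.463. Posterior mean: 0.502.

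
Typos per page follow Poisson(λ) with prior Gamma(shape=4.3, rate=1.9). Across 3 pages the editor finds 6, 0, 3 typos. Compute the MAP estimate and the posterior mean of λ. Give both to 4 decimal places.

Σ counts = 9. Posterior: Gamma(shape = 4.3+9 = 13.3, rate = 1.9+3 = 4.9).
Mode = (α−1)/β = 12.3/4.9 = 2.5102.
Mean = α/β = 13.3/4.9 = 2.7143.

MAP = 2.5102, posterior mean = 2.7143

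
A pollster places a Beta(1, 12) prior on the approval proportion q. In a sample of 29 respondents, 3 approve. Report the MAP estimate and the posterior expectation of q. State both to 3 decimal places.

Posterior: Beta(1+3, 12+26) = Beta(4, 38).
Mode = (4−1)/(4+38−2) = 3/40 = 0.075.
Mean = 4/(4+38) = 4/42 = 0.095.

MAP: 0.075. Posterior mean: 0.095.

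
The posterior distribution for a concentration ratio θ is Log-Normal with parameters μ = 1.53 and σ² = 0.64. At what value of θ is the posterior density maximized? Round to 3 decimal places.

2.435

Mode = exp(μ − σ²) = exp(0.89) = 2.435.
Mean = exp(μ + σ²/2) = exp(1.850) = 6.360.
This is the posterior mode — the MAP estimate.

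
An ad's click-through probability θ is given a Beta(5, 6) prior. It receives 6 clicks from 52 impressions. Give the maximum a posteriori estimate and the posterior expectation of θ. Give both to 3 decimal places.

θ_MAP = 0.164, E[θ|data] = 0.175

Posterior: Beta(5+6, 6+46) = Beta(11, 52).
Mode = (11−1)/(11+52−2) = 10/61 = 0.164.
Mean = 11/(11+52) = 11/63 = 0.175.
Right-skewed posterior ⇒ mode < mean.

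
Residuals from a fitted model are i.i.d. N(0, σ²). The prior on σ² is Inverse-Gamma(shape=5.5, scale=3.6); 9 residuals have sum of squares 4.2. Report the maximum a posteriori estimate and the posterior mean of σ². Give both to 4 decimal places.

maximum a posteriori estimate = 0.5182, posterior mean = 0.6333

Posterior: Inverse-Gamma(shape = 5.5+9/2 = 10.0, scale = 3.6+4.2/2 = 5.7).
Mode = β/(α+1) = 5.7/11.0 = 0.5182.
Mean = β/(α−1) = 5.7/9.0 = 0.6333.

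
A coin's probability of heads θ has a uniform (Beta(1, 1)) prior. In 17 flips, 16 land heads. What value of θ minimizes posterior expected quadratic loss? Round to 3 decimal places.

Posterior: Beta(1+16, 1+1) = Beta(17, 2).
Mode = (17−1)/(17+2−2) = 16/17 = 0.941.
With a flat prior the MAP equals the MLE, 16/17.
Mean = 17/(17+2) = 17/19 = 0.895.
Quadratic loss ⇒ the optimal estimator is the posterior mean.

0.895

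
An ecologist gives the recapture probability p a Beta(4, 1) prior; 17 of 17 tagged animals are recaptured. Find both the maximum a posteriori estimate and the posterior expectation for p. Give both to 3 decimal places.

p_MAP = 1.000, E[p|data] = 0.955

Posterior: Beta(4+17, 1+0) = Beta(21, 1).
Since β = 1 ≤ 1 and α > 1, the Beta density is monotone increasing on [0,1]; the mode is at 1.
Mean = 21/(21+1) = 0.955.
The posterior is left-skewed, so the mode exceeds the mean.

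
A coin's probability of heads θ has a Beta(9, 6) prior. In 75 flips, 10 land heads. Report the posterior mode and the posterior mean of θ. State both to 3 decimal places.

posterior mode = 0.205, posterior mean = 0.211

Posterior: Beta(9+10, 6+65) = Beta(19, 71).
Mode = (19−1)/(19+71−2) = 18/88 = 0.205.
Mean = 19/(19+71) = 19/90 = 0.211.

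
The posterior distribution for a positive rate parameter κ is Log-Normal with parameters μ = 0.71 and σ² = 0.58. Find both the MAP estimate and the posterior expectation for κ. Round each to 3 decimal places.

MAP: 1.139. Posterior mean: 2.718.

Mode = exp(μ − σ²) = exp(0.13) = 1.139.
Mean = exp(μ + σ²/2) = exp(1.000) = 2.718.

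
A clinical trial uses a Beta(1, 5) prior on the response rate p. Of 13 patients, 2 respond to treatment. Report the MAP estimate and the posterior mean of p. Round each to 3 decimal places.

Posterior: Beta(1+2, 5+11) = Beta(3, 16).
Mode = (3−1)/(3+16−2) = 2/17 = 0.118.
Mean = 3/(3+16) = 3/19 = 0.158.

MAP estimate = 0.118, posterior mean = 0.158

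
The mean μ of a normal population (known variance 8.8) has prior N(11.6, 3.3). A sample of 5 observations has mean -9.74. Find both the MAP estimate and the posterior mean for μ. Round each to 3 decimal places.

Posterior for μ is Normal. Precision-weighted mean: (1/3.3·11.6 + 5/8.8·-9.74) / (1/3.3 + 5/8.8) = -2.317.
A Normal posterior is symmetric, so mode = mean.

MAP = -2.317, posterior mean = -2.317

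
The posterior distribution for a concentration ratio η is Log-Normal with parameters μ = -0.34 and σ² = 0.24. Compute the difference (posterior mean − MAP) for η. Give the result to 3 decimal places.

0.243

Mode = exp(μ − σ²) = exp(-0.58) = 0.560.
Mean = exp(μ + σ²/2) = exp(-0.220) = 0.803.
Difference = 0.803 − 0.560 = 0.243.
Mean > mode: the posterior has a right tail.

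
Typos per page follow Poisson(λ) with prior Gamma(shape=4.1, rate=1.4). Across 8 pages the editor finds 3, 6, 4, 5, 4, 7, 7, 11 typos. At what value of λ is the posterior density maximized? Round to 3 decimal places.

5.330

Σ counts = 47. Posterior: Gamma(shape = 4.1+47 = 51.1, rate = 1.4+8 = 9.4).
Mode = (α−1)/β = 50.1/9.4 = 5.330.
Mean = α/β = 51.1/9.4 = 5.436.
This is the posterior mode — the MAP estimate.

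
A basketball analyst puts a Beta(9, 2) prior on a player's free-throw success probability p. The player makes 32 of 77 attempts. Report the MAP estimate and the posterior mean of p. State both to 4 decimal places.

MAP = 0.4651, posterior mean = 0.4659

Posterior: Beta(9+32, 2+45) = Beta(41, 47).
Mode = (41−1)/(41+47−2) = 40/86 = 0.4651.
Mean = 41/(41+47) = 41/88 = 0.4659.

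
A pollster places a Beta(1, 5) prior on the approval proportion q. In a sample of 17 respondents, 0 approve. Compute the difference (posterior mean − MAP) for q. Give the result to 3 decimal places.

Posterior: Beta(1+0, 5+17) = Beta(1, 22).
Since α = 1 ≤ 1 and β > 1, the Beta density is monotone decreasing on [0,1]; the mode is at 0.
Mean = 1/(1+22) = 0.043.
Difference = 0.043 − 0.000 = 0.043.

0.043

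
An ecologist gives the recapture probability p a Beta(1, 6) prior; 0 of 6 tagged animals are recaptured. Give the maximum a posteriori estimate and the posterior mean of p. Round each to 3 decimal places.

MAP = 0.000, posterior mean = 0.077

Posterior: Beta(1+0, 6+6) = Beta(1, 12).
Since α = 1 ≤ 1 and β > 1, the Beta density is monotone decreasing on [0,1]; the mode is at 0.
Mean = 1/(1+12) = 0.077.
Right-skewed posterior ⇒ mode < mean.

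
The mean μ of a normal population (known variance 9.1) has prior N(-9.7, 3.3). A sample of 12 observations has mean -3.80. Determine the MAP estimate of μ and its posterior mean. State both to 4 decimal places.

Posterior for μ is Normal. Precision-weighted mean: (1/3.3·-9.7 + 12/9.1·-3.80) / (1/3.3 + 12/9.1) = -4.9025.
A Normal posterior is symmetric, so mode = mean.

μ_MAP = -4.9025, E[μ|data] = -4.9025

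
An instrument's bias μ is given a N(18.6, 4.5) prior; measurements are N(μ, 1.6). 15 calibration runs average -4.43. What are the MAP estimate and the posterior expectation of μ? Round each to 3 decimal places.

MAP: -3.897. Posterior mean: -3.897.

Posterior for μ is Normal. Precision-weighted mean: (1/4.5·18.6 + 15/1.6·-4.43) / (1/4.5 + 15/1.6) = -3.897.
A Normal posterior is symmetric, so mode = mean.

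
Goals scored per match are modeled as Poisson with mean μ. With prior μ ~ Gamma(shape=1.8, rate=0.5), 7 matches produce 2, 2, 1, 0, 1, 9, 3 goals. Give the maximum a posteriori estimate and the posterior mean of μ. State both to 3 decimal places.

μ_MAP = 2.507, E[μ|data] = 2.640

Σ counts = 18. Posterior: Gamma(shape = 1.8+18 = 19.8, rate = 0.5+7 = 7.5).
Mode = (α−1)/β = 18.8/7.5 = 2.507.
Mean = α/β = 19.8/7.5 = 2.640.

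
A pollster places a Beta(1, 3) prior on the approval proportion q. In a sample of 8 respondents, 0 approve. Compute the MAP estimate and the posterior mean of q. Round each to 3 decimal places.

Posterior: Beta(1+0, 3+8) = Beta(1, 11).
Since α = 1 ≤ 1 and β > 1, the Beta density is monotone decreasing on [0,1]; the mode is at 0.
Mean = 1/(1+11) = 0.083.
Mean > mode: the posterior has a right tail.

MAP estimate = 0.000, posterior mean = 0.083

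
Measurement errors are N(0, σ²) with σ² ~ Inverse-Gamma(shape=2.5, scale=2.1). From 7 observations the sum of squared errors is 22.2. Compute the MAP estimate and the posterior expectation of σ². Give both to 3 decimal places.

MAP estimate = 1.886, posterior expectation = 2.640

Posterior: Inverse-Gamma(shape = 2.5+7/2 = 6.0, scale = 2.1+22.2/2 = 13.2).
Mode = β/(α+1) = 13.2/7.0 = 1.886.
Mean = β/(α−1) = 13.2/5.0 = 2.640.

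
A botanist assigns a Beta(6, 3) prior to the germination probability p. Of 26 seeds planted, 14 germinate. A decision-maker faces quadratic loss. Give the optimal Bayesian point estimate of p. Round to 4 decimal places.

0.5714

Posterior: Beta(6+14, 3+12) = Beta(20, 15).
Mode = (20−1)/(20+15−2) = 19/33 = 0.5758.
Mean = 20/(20+15) = 20/35 = 0.5714.
Quadratic loss ⇒ the optimal estimator is the posterior mean.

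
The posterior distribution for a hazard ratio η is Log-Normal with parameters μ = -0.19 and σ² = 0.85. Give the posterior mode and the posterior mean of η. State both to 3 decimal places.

Mode = exp(μ − σ²) = exp(-1.04) = 0.353.
Mean = exp(μ + σ²/2) = exp(0.235) = 1.265.

η_MAP = 0.353, E[η|data] = 1.265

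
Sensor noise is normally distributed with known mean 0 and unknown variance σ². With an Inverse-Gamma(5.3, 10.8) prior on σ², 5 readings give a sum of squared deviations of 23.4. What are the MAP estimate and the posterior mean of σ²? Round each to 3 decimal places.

Posterior: Inverse-Gamma(shape = 5.3+5/2 = 7.8, scale = 10.8+23.4/2 = 22.5).
Mode = β/(α+1) = 22.5/8.8 = 2.557.
Mean = β/(α−1) = 22.5/6.8 = 3.309.

MAP = 2.557; posterior mean = 3.309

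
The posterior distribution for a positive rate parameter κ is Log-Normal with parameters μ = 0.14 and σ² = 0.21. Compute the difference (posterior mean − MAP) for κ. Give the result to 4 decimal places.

Mode = exp(μ − σ²) = exp(-0.07) = 0.9324.
Mean = exp(μ + σ²/2) = exp(0.245) = 1.2776.
Difference = 1.2776 − 0.9324 = 0.3452.

0.3452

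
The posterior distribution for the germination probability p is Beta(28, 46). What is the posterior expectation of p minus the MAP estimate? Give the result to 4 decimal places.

Mode = (28−1)/(28+46−2) = 27/72 = 0.3750.
Mean = 28/(28+46) = 28/74 = 0.3784.
Difference = 0.3784 − 0.3750 = 0.0034.

0.0034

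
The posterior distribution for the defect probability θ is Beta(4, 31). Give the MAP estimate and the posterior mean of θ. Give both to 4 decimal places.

MAP = 0.0909; posterior mean = 0.1143

Mode = (4−1)/(4+31−2) = 3/33 = 0.0909.
Mean = 4/(4+31) = 4/35 = 0.1143.
Right-skewed posterior ⇒ mode < mean.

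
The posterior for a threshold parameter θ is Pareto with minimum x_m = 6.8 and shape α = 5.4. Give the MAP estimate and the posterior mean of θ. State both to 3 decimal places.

The Pareto density is strictly decreasing on [x_m, ∞), so the mode is x_m = 6.800.
Mean = α·x_m/(α−1) = 5.4·6.8/4.4 = 8.345.
The posterior is right-skewed, so the mean exceeds the mode.

MAP = 6.800; posterior mean = 8.345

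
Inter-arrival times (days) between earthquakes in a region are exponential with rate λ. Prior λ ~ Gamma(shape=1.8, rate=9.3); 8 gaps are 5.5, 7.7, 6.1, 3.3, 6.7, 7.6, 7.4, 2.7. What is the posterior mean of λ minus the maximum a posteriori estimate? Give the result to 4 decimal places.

0.0178

Σ times = 47.0. Posterior: Gamma(shape = 1.8+8 = 9.8, rate = 9.3+47.0 = 56.3).
Mode = (α−1)/β = 8.8/56.3 = 0.1563.
Mean = α/β = 9.8/56.3 = 0.1741.
Difference = 0.1741 − 0.1563 = 0.0178.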